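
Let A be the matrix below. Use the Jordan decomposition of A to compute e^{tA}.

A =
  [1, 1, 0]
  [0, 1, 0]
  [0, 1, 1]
e^{tA} =
  [exp(t), t*exp(t), 0]
  [0, exp(t), 0]
  [0, t*exp(t), exp(t)]

Strategy: write A = P · J · P⁻¹ where J is a Jordan canonical form, so e^{tA} = P · e^{tJ} · P⁻¹, and e^{tJ} can be computed block-by-block.

A has Jordan form
J =
  [1, 1, 0]
  [0, 1, 0]
  [0, 0, 1]
(up to reordering of blocks).

Per-block formulas:
  For a 1×1 block at λ = 1: exp(t · [1]) = [e^(1t)].
  For a 2×2 Jordan block J_2(1): exp(t · J_2(1)) = e^(1t)·(I + t·N), where N is the 2×2 nilpotent shift.

After assembling e^{tJ} and conjugating by P, we get:

e^{tA} =
  [exp(t), t*exp(t), 0]
  [0, exp(t), 0]
  [0, t*exp(t), exp(t)]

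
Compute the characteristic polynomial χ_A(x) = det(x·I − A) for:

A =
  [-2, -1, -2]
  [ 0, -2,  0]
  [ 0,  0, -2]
x^3 + 6*x^2 + 12*x + 8

Expanding det(x·I − A) (e.g. by cofactor expansion or by noting that A is similar to its Jordan form J, which has the same characteristic polynomial as A) gives
  χ_A(x) = x^3 + 6*x^2 + 12*x + 8
which factors as (x + 2)^3. The eigenvalues (with algebraic multiplicities) are λ = -2 with multiplicity 3.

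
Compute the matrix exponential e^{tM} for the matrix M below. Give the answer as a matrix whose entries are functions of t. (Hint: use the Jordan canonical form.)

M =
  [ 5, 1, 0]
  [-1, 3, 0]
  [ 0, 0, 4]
e^{tM} =
  [t*exp(4*t) + exp(4*t), t*exp(4*t), 0]
  [-t*exp(4*t), -t*exp(4*t) + exp(4*t), 0]
  [0, 0, exp(4*t)]

Strategy: write M = P · J · P⁻¹ where J is a Jordan canonical form, so e^{tM} = P · e^{tJ} · P⁻¹, and e^{tJ} can be computed block-by-block.

M has Jordan form
J =
  [4, 1, 0]
  [0, 4, 0]
  [0, 0, 4]
(up to reordering of blocks).

Per-block formulas:
  For a 1×1 block at λ = 4: exp(t · [4]) = [e^(4t)].
  For a 2×2 Jordan block J_2(4): exp(t · J_2(4)) = e^(4t)·(I + t·N), where N is the 2×2 nilpotent shift.

After assembling e^{tJ} and conjugating by P, we get:

e^{tM} =
  [t*exp(4*t) + exp(4*t), t*exp(4*t), 0]
  [-t*exp(4*t), -t*exp(4*t) + exp(4*t), 0]
  [0, 0, exp(4*t)]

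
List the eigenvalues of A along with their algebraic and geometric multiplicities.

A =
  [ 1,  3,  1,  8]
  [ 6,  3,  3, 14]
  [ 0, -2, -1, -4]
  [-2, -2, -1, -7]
λ = -1: alg = 4, geom = 2

Step 1 — factor the characteristic polynomial to read off the algebraic multiplicities:
  χ_A(x) = (x + 1)^4

Step 2 — compute geometric multiplicities via the rank-nullity identity g(λ) = n − rank(A − λI):
  rank(A − (-1)·I) = 2, so dim ker(A − (-1)·I) = n − 2 = 2

Summary:
  λ = -1: algebraic multiplicity = 4, geometric multiplicity = 2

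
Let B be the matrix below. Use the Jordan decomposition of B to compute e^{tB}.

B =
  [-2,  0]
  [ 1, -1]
e^{tB} =
  [exp(-2*t), 0]
  [exp(-t) - exp(-2*t), exp(-t)]

Strategy: write B = P · J · P⁻¹ where J is a Jordan canonical form, so e^{tB} = P · e^{tJ} · P⁻¹, and e^{tJ} can be computed block-by-block.

B has Jordan form
J =
  [-2,  0]
  [ 0, -1]
(up to reordering of blocks).

Per-block formulas:
  For a 1×1 block at λ = -1: exp(t · [-1]) = [e^(-1t)].
  For a 1×1 block at λ = -2: exp(t · [-2]) = [e^(-2t)].

After assembling e^{tJ} and conjugating by P, we get:

e^{tB} =
  [exp(-2*t), 0]
  [exp(-t) - exp(-2*t), exp(-t)]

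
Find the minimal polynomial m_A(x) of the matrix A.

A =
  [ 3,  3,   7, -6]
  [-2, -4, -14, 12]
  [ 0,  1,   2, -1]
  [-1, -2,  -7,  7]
x^3 - 6*x^2 + 12*x - 8

The characteristic polynomial is χ_A(x) = (x - 2)^4, so the eigenvalues are known. The minimal polynomial is
  m_A(x) = Π_λ (x − λ)^{k_λ}
where k_λ is the size of the *largest* Jordan block for λ (equivalently, the smallest k with (A − λI)^k v = 0 for every generalised eigenvector v of λ).

  λ = 2: largest Jordan block has size 3, contributing (x − 2)^3

So m_A(x) = (x - 2)^3 = x^3 - 6*x^2 + 12*x - 8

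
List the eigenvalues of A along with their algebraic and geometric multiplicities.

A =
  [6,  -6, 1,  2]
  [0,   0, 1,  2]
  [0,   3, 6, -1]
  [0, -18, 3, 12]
λ = 6: alg = 4, geom = 2

Step 1 — factor the characteristic polynomial to read off the algebraic multiplicities:
  χ_A(x) = (x - 6)^4

Step 2 — compute geometric multiplicities via the rank-nullity identity g(λ) = n − rank(A − λI):
  rank(A − (6)·I) = 2, so dim ker(A − (6)·I) = n − 2 = 2

Summary:
  λ = 6: algebraic multiplicity = 4, geometric multiplicity = 2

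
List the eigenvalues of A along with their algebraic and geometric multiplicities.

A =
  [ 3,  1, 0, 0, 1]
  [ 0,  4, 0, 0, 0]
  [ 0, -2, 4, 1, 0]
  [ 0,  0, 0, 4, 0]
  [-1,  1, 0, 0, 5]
λ = 4: alg = 5, geom = 3

Step 1 — factor the characteristic polynomial to read off the algebraic multiplicities:
  χ_A(x) = (x - 4)^5

Step 2 — compute geometric multiplicities via the rank-nullity identity g(λ) = n − rank(A − λI):
  rank(A − (4)·I) = 2, so dim ker(A − (4)·I) = n − 2 = 3

Summary:
  λ = 4: algebraic multiplicity = 5, geometric multiplicity = 3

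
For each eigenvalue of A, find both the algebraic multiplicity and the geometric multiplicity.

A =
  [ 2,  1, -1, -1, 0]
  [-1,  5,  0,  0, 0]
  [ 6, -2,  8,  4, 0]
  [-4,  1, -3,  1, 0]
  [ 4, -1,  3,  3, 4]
λ = 4: alg = 5, geom = 3

Step 1 — factor the characteristic polynomial to read off the algebraic multiplicities:
  χ_A(x) = (x - 4)^5

Step 2 — compute geometric multiplicities via the rank-nullity identity g(λ) = n − rank(A − λI):
  rank(A − (4)·I) = 2, so dim ker(A − (4)·I) = n − 2 = 3

Summary:
  λ = 4: algebraic multiplicity = 5, geometric multiplicity = 3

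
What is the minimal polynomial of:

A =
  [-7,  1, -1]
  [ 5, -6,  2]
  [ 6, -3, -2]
x^3 + 15*x^2 + 75*x + 125

The characteristic polynomial is χ_A(x) = (x + 5)^3, so the eigenvalues are known. The minimal polynomial is
  m_A(x) = Π_λ (x − λ)^{k_λ}
where k_λ is the size of the *largest* Jordan block for λ (equivalently, the smallest k with (A − λI)^k v = 0 for every generalised eigenvector v of λ).

  λ = -5: largest Jordan block has size 3, contributing (x + 5)^3

So m_A(x) = (x + 5)^3 = x^3 + 15*x^2 + 75*x + 125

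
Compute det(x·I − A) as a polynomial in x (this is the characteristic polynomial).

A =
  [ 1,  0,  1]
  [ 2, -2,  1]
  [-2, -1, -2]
x^3 + 3*x^2 + 3*x + 1

Expanding det(x·I − A) (e.g. by cofactor expansion or by noting that A is similar to its Jordan form J, which has the same characteristic polynomial as A) gives
  χ_A(x) = x^3 + 3*x^2 + 3*x + 1
which factors as (x + 1)^3. The eigenvalues (with algebraic multiplicities) are λ = -1 with multiplicity 3.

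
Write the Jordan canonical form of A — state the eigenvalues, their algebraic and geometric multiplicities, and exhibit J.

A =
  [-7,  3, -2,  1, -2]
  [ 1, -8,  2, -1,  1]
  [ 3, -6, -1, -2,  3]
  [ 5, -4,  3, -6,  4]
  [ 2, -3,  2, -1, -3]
J_3(-5) ⊕ J_2(-5)

The characteristic polynomial is
  det(x·I − A) = x^5 + 25*x^4 + 250*x^3 + 1250*x^2 + 3125*x + 3125 = (x + 5)^5

Eigenvalues and multiplicities (the geometric multiplicity of λ is n − rank(A − λI), which equals the number of Jordan blocks for λ):
  λ = -5: algebraic multiplicity = 5, geometric multiplicity = 2

Determining the block sizes for each eigenvalue:
  λ = -5: with am = 5 and gm = 2, the partition is not yet determined (e.g. several partitions of 5 into 2 parts exist). Let N = A − (-5)·I. Computing rank(N^1) = 3, rank(N^2) = 1, rank(N^3) = 0; the number of blocks of size ≥ j is rank(N^{j−1}) − rank(N^j), giving [2, 2, 1]. So we have 1 block(s) of size 3, 1 block(s) of size 2 → block sizes [3, 2]

Assembling the blocks gives a Jordan form
J =
  [-5,  1,  0,  0,  0]
  [ 0, -5,  1,  0,  0]
  [ 0,  0, -5,  0,  0]
  [ 0,  0,  0, -5,  1]
  [ 0,  0,  0,  0, -5]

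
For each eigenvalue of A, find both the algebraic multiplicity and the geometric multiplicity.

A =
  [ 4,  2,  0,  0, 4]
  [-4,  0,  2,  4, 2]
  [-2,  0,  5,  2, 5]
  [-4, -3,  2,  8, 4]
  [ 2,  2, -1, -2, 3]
λ = 4: alg = 5, geom = 3

Step 1 — factor the characteristic polynomial to read off the algebraic multiplicities:
  χ_A(x) = (x - 4)^5

Step 2 — compute geometric multiplicities via the rank-nullity identity g(λ) = n − rank(A − λI):
  rank(A − (4)·I) = 2, so dim ker(A − (4)·I) = n − 2 = 3

Summary:
  λ = 4: algebraic multiplicity = 5, geometric multiplicity = 3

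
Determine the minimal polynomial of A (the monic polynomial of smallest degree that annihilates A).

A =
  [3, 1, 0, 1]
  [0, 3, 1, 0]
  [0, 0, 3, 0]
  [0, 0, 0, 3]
x^3 - 9*x^2 + 27*x - 27

The characteristic polynomial is χ_A(x) = (x - 3)^4, so the eigenvalues are known. The minimal polynomial is
  m_A(x) = Π_λ (x − λ)^{k_λ}
where k_λ is the size of the *largest* Jordan block for λ (equivalently, the smallest k with (A − λI)^k v = 0 for every generalised eigenvector v of λ).

  λ = 3: largest Jordan block has size 3, contributing (x − 3)^3

So m_A(x) = (x - 3)^3 = x^3 - 9*x^2 + 27*x - 27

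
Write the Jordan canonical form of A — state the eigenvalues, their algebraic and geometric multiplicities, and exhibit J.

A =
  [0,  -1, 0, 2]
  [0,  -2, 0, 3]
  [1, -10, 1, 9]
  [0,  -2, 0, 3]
J_2(0) ⊕ J_1(1) ⊕ J_1(1)

The characteristic polynomial is
  det(x·I − A) = x^4 - 2*x^3 + x^2 = x^2*(x - 1)^2

Eigenvalues and multiplicities (the geometric multiplicity of λ is n − rank(A − λI), which equals the number of Jordan blocks for λ):
  λ = 0: algebraic multiplicity = 2, geometric multiplicity = 1
  λ = 1: algebraic multiplicity = 2, geometric multiplicity = 2

Determining the block sizes for each eigenvalue:
  λ = 0: one block (gm = 1), so the single block has size am = 2 → block sizes [2]
  λ = 1: gm = am = 2, so every block has size 1 → block sizes [1, 1]

Assembling the blocks gives a Jordan form
J =
  [0, 1, 0, 0]
  [0, 0, 0, 0]
  [0, 0, 1, 0]
  [0, 0, 0, 1]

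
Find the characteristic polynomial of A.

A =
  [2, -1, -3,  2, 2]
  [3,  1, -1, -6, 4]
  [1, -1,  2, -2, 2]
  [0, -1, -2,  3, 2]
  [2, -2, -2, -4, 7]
x^5 - 15*x^4 + 90*x^3 - 270*x^2 + 405*x - 243

Expanding det(x·I − A) (e.g. by cofactor expansion or by noting that A is similar to its Jordan form J, which has the same characteristic polynomial as A) gives
  χ_A(x) = x^5 - 15*x^4 + 90*x^3 - 270*x^2 + 405*x - 243
which factors as (x - 3)^5. The eigenvalues (with algebraic multiplicities) are λ = 3 with multiplicity 5.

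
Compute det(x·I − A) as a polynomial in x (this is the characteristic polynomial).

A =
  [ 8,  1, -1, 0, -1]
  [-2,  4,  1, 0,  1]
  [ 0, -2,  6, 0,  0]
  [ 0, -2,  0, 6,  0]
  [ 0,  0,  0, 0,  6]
x^5 - 30*x^4 + 360*x^3 - 2160*x^2 + 6480*x - 7776

Expanding det(x·I − A) (e.g. by cofactor expansion or by noting that A is similar to its Jordan form J, which has the same characteristic polynomial as A) gives
  χ_A(x) = x^5 - 30*x^4 + 360*x^3 - 2160*x^2 + 6480*x - 7776
which factors as (x - 6)^5. The eigenvalues (with algebraic multiplicities) are λ = 6 with multiplicity 5.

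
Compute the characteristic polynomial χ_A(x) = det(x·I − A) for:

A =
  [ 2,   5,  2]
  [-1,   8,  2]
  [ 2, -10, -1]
x^3 - 9*x^2 + 27*x - 27

Expanding det(x·I − A) (e.g. by cofactor expansion or by noting that A is similar to its Jordan form J, which has the same characteristic polynomial as A) gives
  χ_A(x) = x^3 - 9*x^2 + 27*x - 27
which factors as (x - 3)^3. The eigenvalues (with algebraic multiplicities) are λ = 3 with multiplicity 3.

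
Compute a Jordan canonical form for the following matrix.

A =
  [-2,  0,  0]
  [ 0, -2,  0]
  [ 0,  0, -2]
J_1(-2) ⊕ J_1(-2) ⊕ J_1(-2)

The characteristic polynomial is
  det(x·I − A) = x^3 + 6*x^2 + 12*x + 8 = (x + 2)^3

Eigenvalues and multiplicities (the geometric multiplicity of λ is n − rank(A − λI), which equals the number of Jordan blocks for λ):
  λ = -2: algebraic multiplicity = 3, geometric multiplicity = 3

Determining the block sizes for each eigenvalue:
  λ = -2: gm = am = 3, so every block has size 1 → block sizes [1, 1, 1]

Assembling the blocks gives a Jordan form
J =
  [-2,  0,  0]
  [ 0, -2,  0]
  [ 0,  0, -2]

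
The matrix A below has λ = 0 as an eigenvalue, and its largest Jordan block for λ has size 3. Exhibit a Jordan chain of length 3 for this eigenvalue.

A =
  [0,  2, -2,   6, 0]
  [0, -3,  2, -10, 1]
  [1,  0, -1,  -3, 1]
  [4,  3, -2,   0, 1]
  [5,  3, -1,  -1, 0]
A Jordan chain for λ = 0 of length 3:
v_1 = (-2, 3, 0, -1, -1)ᵀ
v_2 = (-4, 6, 1, -2, -1)ᵀ
v_3 = (1, -2, 0, 0, 0)ᵀ

Let N = A − (0)·I. We want v_3 with N^3 v_3 = 0 but N^2 v_3 ≠ 0; then v_{j-1} := N · v_j for j = 3, …, 2.

Pick v_3 = (1, -2, 0, 0, 0)ᵀ.
Then v_2 = N · v_3 = (-4, 6, 1, -2, -1)ᵀ.
Then v_1 = N · v_2 = (-2, 3, 0, -1, -1)ᵀ.

Sanity check: (A − (0)·I) v_1 = (0, 0, 0, 0, 0)ᵀ = 0. ✓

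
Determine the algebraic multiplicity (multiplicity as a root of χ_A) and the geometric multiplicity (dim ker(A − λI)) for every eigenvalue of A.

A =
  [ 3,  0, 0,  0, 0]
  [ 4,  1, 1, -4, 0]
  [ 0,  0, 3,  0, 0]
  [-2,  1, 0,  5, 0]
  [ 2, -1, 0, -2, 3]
λ = 3: alg = 5, geom = 3

Step 1 — factor the characteristic polynomial to read off the algebraic multiplicities:
  χ_A(x) = (x - 3)^5

Step 2 — compute geometric multiplicities via the rank-nullity identity g(λ) = n − rank(A − λI):
  rank(A − (3)·I) = 2, so dim ker(A − (3)·I) = n − 2 = 3

Summary:
  λ = 3: algebraic multiplicity = 5, geometric multiplicity = 3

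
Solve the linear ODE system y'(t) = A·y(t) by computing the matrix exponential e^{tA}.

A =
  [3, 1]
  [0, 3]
e^{tA} =
  [exp(3*t), t*exp(3*t)]
  [0, exp(3*t)]

Strategy: write A = P · J · P⁻¹ where J is a Jordan canonical form, so e^{tA} = P · e^{tJ} · P⁻¹, and e^{tJ} can be computed block-by-block.

A has Jordan form
J =
  [3, 1]
  [0, 3]
(up to reordering of blocks).

Per-block formulas:
  For a 2×2 Jordan block J_2(3): exp(t · J_2(3)) = e^(3t)·(I + t·N), where N is the 2×2 nilpotent shift.

After assembling e^{tJ} and conjugating by P, we get:

e^{tA} =
  [exp(3*t), t*exp(3*t)]
  [0, exp(3*t)]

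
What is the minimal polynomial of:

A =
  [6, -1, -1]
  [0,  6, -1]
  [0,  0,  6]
x^3 - 18*x^2 + 108*x - 216

The characteristic polynomial is χ_A(x) = (x - 6)^3, so the eigenvalues are known. The minimal polynomial is
  m_A(x) = Π_λ (x − λ)^{k_λ}
where k_λ is the size of the *largest* Jordan block for λ (equivalently, the smallest k with (A − λI)^k v = 0 for every generalised eigenvector v of λ).

  λ = 6: largest Jordan block has size 3, contributing (x − 6)^3

So m_A(x) = (x - 6)^3 = x^3 - 18*x^2 + 108*x - 216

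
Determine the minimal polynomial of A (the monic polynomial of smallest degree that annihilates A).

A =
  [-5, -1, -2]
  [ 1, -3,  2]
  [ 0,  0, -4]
x^2 + 8*x + 16

The characteristic polynomial is χ_A(x) = (x + 4)^3, so the eigenvalues are known. The minimal polynomial is
  m_A(x) = Π_λ (x − λ)^{k_λ}
where k_λ is the size of the *largest* Jordan block for λ (equivalently, the smallest k with (A − λI)^k v = 0 for every generalised eigenvector v of λ).

  λ = -4: largest Jordan block has size 2, contributing (x + 4)^2

So m_A(x) = (x + 4)^2 = x^2 + 8*x + 16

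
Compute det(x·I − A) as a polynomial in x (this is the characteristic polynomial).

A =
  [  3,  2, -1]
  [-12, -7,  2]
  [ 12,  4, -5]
x^3 + 9*x^2 + 27*x + 27

Expanding det(x·I − A) (e.g. by cofactor expansion or by noting that A is similar to its Jordan form J, which has the same characteristic polynomial as A) gives
  χ_A(x) = x^3 + 9*x^2 + 27*x + 27
which factors as (x + 3)^3. The eigenvalues (with algebraic multiplicities) are λ = -3 with multiplicity 3.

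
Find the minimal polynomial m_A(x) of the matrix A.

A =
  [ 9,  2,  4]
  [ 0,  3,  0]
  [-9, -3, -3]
x^2 - 6*x + 9

The characteristic polynomial is χ_A(x) = (x - 3)^3, so the eigenvalues are known. The minimal polynomial is
  m_A(x) = Π_λ (x − λ)^{k_λ}
where k_λ is the size of the *largest* Jordan block for λ (equivalently, the smallest k with (A − λI)^k v = 0 for every generalised eigenvector v of λ).

  λ = 3: largest Jordan block has size 2, contributing (x − 3)^2

So m_A(x) = (x - 3)^2 = x^2 - 6*x + 9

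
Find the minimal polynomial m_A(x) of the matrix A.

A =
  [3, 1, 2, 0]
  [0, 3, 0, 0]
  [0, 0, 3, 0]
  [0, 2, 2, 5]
x^3 - 11*x^2 + 39*x - 45

The characteristic polynomial is χ_A(x) = (x - 5)*(x - 3)^3, so the eigenvalues are known. The minimal polynomial is
  m_A(x) = Π_λ (x − λ)^{k_λ}
where k_λ is the size of the *largest* Jordan block for λ (equivalently, the smallest k with (A − λI)^k v = 0 for every generalised eigenvector v of λ).

  λ = 3: largest Jordan block has size 2, contributing (x − 3)^2
  λ = 5: largest Jordan block has size 1, contributing (x − 5)

So m_A(x) = (x - 5)*(x - 3)^2 = x^3 - 11*x^2 + 39*x - 45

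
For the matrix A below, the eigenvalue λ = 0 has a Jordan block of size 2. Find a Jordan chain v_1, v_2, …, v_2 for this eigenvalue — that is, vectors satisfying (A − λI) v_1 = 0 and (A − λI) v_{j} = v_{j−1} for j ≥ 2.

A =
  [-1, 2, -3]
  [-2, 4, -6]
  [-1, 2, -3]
A Jordan chain for λ = 0 of length 2:
v_1 = (-1, -2, -1)ᵀ
v_2 = (1, 0, 0)ᵀ

Let N = A − (0)·I. We want v_2 with N^2 v_2 = 0 but N^1 v_2 ≠ 0; then v_{j-1} := N · v_j for j = 2, …, 2.

Pick v_2 = (1, 0, 0)ᵀ.
Then v_1 = N · v_2 = (-1, -2, -1)ᵀ.

Sanity check: (A − (0)·I) v_1 = (0, 0, 0)ᵀ = 0. ✓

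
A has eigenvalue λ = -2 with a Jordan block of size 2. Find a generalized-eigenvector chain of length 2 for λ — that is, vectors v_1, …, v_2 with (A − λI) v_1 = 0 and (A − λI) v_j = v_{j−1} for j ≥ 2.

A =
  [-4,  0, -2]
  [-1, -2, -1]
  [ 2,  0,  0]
A Jordan chain for λ = -2 of length 2:
v_1 = (-2, -1, 2)ᵀ
v_2 = (1, 0, 0)ᵀ

Let N = A − (-2)·I. We want v_2 with N^2 v_2 = 0 but N^1 v_2 ≠ 0; then v_{j-1} := N · v_j for j = 2, …, 2.

Pick v_2 = (1, 0, 0)ᵀ.
Then v_1 = N · v_2 = (-2, -1, 2)ᵀ.

Sanity check: (A − (-2)·I) v_1 = (0, 0, 0)ᵀ = 0. ✓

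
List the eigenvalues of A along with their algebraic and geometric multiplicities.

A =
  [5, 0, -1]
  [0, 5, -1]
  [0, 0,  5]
λ = 5: alg = 3, geom = 2

Step 1 — factor the characteristic polynomial to read off the algebraic multiplicities:
  χ_A(x) = (x - 5)^3

Step 2 — compute geometric multiplicities via the rank-nullity identity g(λ) = n − rank(A − λI):
  rank(A − (5)·I) = 1, so dim ker(A − (5)·I) = n − 1 = 2

Summary:
  λ = 5: algebraic multiplicity = 3, geometric multiplicity = 2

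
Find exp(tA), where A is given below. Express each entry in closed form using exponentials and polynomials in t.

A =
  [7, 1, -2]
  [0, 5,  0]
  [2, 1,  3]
e^{tA} =
  [2*t*exp(5*t) + exp(5*t), t*exp(5*t), -2*t*exp(5*t)]
  [0, exp(5*t), 0]
  [2*t*exp(5*t), t*exp(5*t), -2*t*exp(5*t) + exp(5*t)]

Strategy: write A = P · J · P⁻¹ where J is a Jordan canonical form, so e^{tA} = P · e^{tJ} · P⁻¹, and e^{tJ} can be computed block-by-block.

A has Jordan form
J =
  [5, 1, 0]
  [0, 5, 0]
  [0, 0, 5]
(up to reordering of blocks).

Per-block formulas:
  For a 2×2 Jordan block J_2(5): exp(t · J_2(5)) = e^(5t)·(I + t·N), where N is the 2×2 nilpotent shift.
  For a 1×1 block at λ = 5: exp(t · [5]) = [e^(5t)].

After assembling e^{tJ} and conjugating by P, we get:

e^{tA} =
  [2*t*exp(5*t) + exp(5*t), t*exp(5*t), -2*t*exp(5*t)]
  [0, exp(5*t), 0]
  [2*t*exp(5*t), t*exp(5*t), -2*t*exp(5*t) + exp(5*t)]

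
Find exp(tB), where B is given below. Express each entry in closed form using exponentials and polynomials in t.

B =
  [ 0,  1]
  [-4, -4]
e^{tB} =
  [2*t*exp(-2*t) + exp(-2*t), t*exp(-2*t)]
  [-4*t*exp(-2*t), -2*t*exp(-2*t) + exp(-2*t)]

Strategy: write B = P · J · P⁻¹ where J is a Jordan canonical form, so e^{tB} = P · e^{tJ} · P⁻¹, and e^{tJ} can be computed block-by-block.

B has Jordan form
J =
  [-2,  1]
  [ 0, -2]
(up to reordering of blocks).

Per-block formulas:
  For a 2×2 Jordan block J_2(-2): exp(t · J_2(-2)) = e^(-2t)·(I + t·N), where N is the 2×2 nilpotent shift.

After assembling e^{tJ} and conjugating by P, we get:

e^{tB} =
  [2*t*exp(-2*t) + exp(-2*t), t*exp(-2*t)]
  [-4*t*exp(-2*t), -2*t*exp(-2*t) + exp(-2*t)]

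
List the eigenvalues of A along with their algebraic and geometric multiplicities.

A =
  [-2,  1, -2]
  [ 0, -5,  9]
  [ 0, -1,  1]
λ = -2: alg = 3, geom = 1

Step 1 — factor the characteristic polynomial to read off the algebraic multiplicities:
  χ_A(x) = (x + 2)^3

Step 2 — compute geometric multiplicities via the rank-nullity identity g(λ) = n − rank(A − λI):
  rank(A − (-2)·I) = 2, so dim ker(A − (-2)·I) = n − 2 = 1

Summary:
  λ = -2: algebraic multiplicity = 3, geometric multiplicity = 1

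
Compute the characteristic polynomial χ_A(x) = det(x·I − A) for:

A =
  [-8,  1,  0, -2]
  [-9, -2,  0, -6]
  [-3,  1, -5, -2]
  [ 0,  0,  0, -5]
x^4 + 20*x^3 + 150*x^2 + 500*x + 625

Expanding det(x·I − A) (e.g. by cofactor expansion or by noting that A is similar to its Jordan form J, which has the same characteristic polynomial as A) gives
  χ_A(x) = x^4 + 20*x^3 + 150*x^2 + 500*x + 625
which factors as (x + 5)^4. The eigenvalues (with algebraic multiplicities) are λ = -5 with multiplicity 4.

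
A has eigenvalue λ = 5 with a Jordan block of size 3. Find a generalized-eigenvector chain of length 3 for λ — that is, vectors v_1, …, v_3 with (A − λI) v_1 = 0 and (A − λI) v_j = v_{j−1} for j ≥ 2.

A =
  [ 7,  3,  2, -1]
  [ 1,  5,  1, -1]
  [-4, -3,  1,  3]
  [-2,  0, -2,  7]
A Jordan chain for λ = 5 of length 3:
v_1 = (1, 0, -1, 0)ᵀ
v_2 = (2, 1, -4, -2)ᵀ
v_3 = (1, 0, 0, 0)ᵀ

Let N = A − (5)·I. We want v_3 with N^3 v_3 = 0 but N^2 v_3 ≠ 0; then v_{j-1} := N · v_j for j = 3, …, 2.

Pick v_3 = (1, 0, 0, 0)ᵀ.
Then v_2 = N · v_3 = (2, 1, -4, -2)ᵀ.
Then v_1 = N · v_2 = (1, 0, -1, 0)ᵀ.

Sanity check: (A − (5)·I) v_1 = (0, 0, 0, 0)ᵀ = 0. ✓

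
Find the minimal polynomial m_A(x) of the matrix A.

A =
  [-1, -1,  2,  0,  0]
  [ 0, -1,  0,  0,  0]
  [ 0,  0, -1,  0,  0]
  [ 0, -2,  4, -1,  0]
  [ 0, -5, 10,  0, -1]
x^2 + 2*x + 1

The characteristic polynomial is χ_A(x) = (x + 1)^5, so the eigenvalues are known. The minimal polynomial is
  m_A(x) = Π_λ (x − λ)^{k_λ}
where k_λ is the size of the *largest* Jordan block for λ (equivalently, the smallest k with (A − λI)^k v = 0 for every generalised eigenvector v of λ).

  λ = -1: largest Jordan block has size 2, contributing (x + 1)^2

So m_A(x) = (x + 1)^2 = x^2 + 2*x + 1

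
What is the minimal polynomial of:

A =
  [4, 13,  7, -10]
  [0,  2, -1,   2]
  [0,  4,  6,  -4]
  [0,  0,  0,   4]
x^3 - 12*x^2 + 48*x - 64

The characteristic polynomial is χ_A(x) = (x - 4)^4, so the eigenvalues are known. The minimal polynomial is
  m_A(x) = Π_λ (x − λ)^{k_λ}
where k_λ is the size of the *largest* Jordan block for λ (equivalently, the smallest k with (A − λI)^k v = 0 for every generalised eigenvector v of λ).

  λ = 4: largest Jordan block has size 3, contributing (x − 4)^3

So m_A(x) = (x - 4)^3 = x^3 - 12*x^2 + 48*x - 64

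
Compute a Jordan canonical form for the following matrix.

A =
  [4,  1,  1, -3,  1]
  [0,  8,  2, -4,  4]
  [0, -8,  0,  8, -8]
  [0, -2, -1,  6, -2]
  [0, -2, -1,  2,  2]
J_2(4) ⊕ J_2(4) ⊕ J_1(4)

The characteristic polynomial is
  det(x·I − A) = x^5 - 20*x^4 + 160*x^3 - 640*x^2 + 1280*x - 1024 = (x - 4)^5

Eigenvalues and multiplicities (the geometric multiplicity of λ is n − rank(A − λI), which equals the number of Jordan blocks for λ):
  λ = 4: algebraic multiplicity = 5, geometric multiplicity = 3

Determining the block sizes for each eigenvalue:
  λ = 4: with am = 5 and gm = 3, the partition is not yet determined (e.g. several partitions of 5 into 3 parts exist). Let N = A − (4)·I. Computing rank(N^1) = 2, rank(N^2) = 0; the number of blocks of size ≥ j is rank(N^{j−1}) − rank(N^j), giving [3, 2]. So we have 2 block(s) of size 2, 1 block(s) of size 1 → block sizes [2, 2, 1]

Assembling the blocks gives a Jordan form
J =
  [4, 1, 0, 0, 0]
  [0, 4, 0, 0, 0]
  [0, 0, 4, 1, 0]
  [0, 0, 0, 4, 0]
  [0, 0, 0, 0, 4]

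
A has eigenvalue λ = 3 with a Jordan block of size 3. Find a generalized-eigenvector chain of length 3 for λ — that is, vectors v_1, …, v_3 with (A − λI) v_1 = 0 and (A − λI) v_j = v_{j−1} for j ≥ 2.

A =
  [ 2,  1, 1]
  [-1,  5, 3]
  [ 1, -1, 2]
A Jordan chain for λ = 3 of length 3:
v_1 = (1, 2, -1)ᵀ
v_2 = (-1, -1, 1)ᵀ
v_3 = (1, 0, 0)ᵀ

Let N = A − (3)·I. We want v_3 with N^3 v_3 = 0 but N^2 v_3 ≠ 0; then v_{j-1} := N · v_j for j = 3, …, 2.

Pick v_3 = (1, 0, 0)ᵀ.
Then v_2 = N · v_3 = (-1, -1, 1)ᵀ.
Then v_1 = N · v_2 = (1, 2, -1)ᵀ.

Sanity check: (A − (3)·I) v_1 = (0, 0, 0)ᵀ = 0. ✓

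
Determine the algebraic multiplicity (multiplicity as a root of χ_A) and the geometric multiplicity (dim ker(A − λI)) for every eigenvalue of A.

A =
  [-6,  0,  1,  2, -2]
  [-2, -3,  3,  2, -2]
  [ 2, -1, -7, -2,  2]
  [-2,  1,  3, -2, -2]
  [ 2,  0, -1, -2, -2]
λ = -4: alg = 5, geom = 3

Step 1 — factor the characteristic polynomial to read off the algebraic multiplicities:
  χ_A(x) = (x + 4)^5

Step 2 — compute geometric multiplicities via the rank-nullity identity g(λ) = n − rank(A − λI):
  rank(A − (-4)·I) = 2, so dim ker(A − (-4)·I) = n − 2 = 3

Summary:
  λ = -4: algebraic multiplicity = 5, geometric multiplicity = 3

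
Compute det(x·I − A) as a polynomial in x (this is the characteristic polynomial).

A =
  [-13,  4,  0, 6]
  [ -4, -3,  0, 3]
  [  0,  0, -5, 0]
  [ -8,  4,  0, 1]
x^4 + 20*x^3 + 150*x^2 + 500*x + 625

Expanding det(x·I − A) (e.g. by cofactor expansion or by noting that A is similar to its Jordan form J, which has the same characteristic polynomial as A) gives
  χ_A(x) = x^4 + 20*x^3 + 150*x^2 + 500*x + 625
which factors as (x + 5)^4. The eigenvalues (with algebraic multiplicities) are λ = -5 with multiplicity 4.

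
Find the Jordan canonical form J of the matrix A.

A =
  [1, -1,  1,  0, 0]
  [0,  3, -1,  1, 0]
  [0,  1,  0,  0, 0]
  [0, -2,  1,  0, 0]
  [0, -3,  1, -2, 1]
J_3(1) ⊕ J_1(1) ⊕ J_1(1)

The characteristic polynomial is
  det(x·I − A) = x^5 - 5*x^4 + 10*x^3 - 10*x^2 + 5*x - 1 = (x - 1)^5

Eigenvalues and multiplicities (the geometric multiplicity of λ is n − rank(A − λI), which equals the number of Jordan blocks for λ):
  λ = 1: algebraic multiplicity = 5, geometric multiplicity = 3

Determining the block sizes for each eigenvalue:
  λ = 1: with am = 5 and gm = 3, the partition is not yet determined (e.g. several partitions of 5 into 3 parts exist). Let N = A − (1)·I. Computing rank(N^1) = 2, rank(N^2) = 1, rank(N^3) = 0; the number of blocks of size ≥ j is rank(N^{j−1}) − rank(N^j), giving [3, 1, 1]. So we have 1 block(s) of size 3, 2 block(s) of size 1 → block sizes [3, 1, 1]

Assembling the blocks gives a Jordan form
J =
  [1, 1, 0, 0, 0]
  [0, 1, 1, 0, 0]
  [0, 0, 1, 0, 0]
  [0, 0, 0, 1, 0]
  [0, 0, 0, 0, 1]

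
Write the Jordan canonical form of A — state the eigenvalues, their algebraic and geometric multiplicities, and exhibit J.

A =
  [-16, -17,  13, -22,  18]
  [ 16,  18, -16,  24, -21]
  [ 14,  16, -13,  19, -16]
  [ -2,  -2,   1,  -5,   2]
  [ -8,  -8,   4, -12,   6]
J_3(-2) ⊕ J_2(-2)

The characteristic polynomial is
  det(x·I − A) = x^5 + 10*x^4 + 40*x^3 + 80*x^2 + 80*x + 32 = (x + 2)^5

Eigenvalues and multiplicities (the geometric multiplicity of λ is n − rank(A − λI), which equals the number of Jordan blocks for λ):
  λ = -2: algebraic multiplicity = 5, geometric multiplicity = 2

Determining the block sizes for each eigenvalue:
  λ = -2: with am = 5 and gm = 2, the partition is not yet determined (e.g. several partitions of 5 into 2 parts exist). Let N = A − (-2)·I. Computing rank(N^1) = 3, rank(N^2) = 1, rank(N^3) = 0; the number of blocks of size ≥ j is rank(N^{j−1}) − rank(N^j), giving [2, 2, 1]. So we have 1 block(s) of size 3, 1 block(s) of size 2 → block sizes [3, 2]

Assembling the blocks gives a Jordan form
J =
  [-2,  1,  0,  0,  0]
  [ 0, -2,  1,  0,  0]
  [ 0,  0, -2,  0,  0]
  [ 0,  0,  0, -2,  1]
  [ 0,  0,  0,  0, -2]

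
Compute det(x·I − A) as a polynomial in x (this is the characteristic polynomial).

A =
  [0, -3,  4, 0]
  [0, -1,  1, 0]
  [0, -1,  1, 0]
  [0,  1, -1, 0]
x^4

Expanding det(x·I − A) (e.g. by cofactor expansion or by noting that A is similar to its Jordan form J, which has the same characteristic polynomial as A) gives
  χ_A(x) = x^4
which factors as x^4. The eigenvalues (with algebraic multiplicities) are λ = 0 with multiplicity 4.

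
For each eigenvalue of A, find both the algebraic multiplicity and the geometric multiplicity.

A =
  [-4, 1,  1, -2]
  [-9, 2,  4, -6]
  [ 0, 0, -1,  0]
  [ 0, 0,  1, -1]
λ = -1: alg = 4, geom = 2

Step 1 — factor the characteristic polynomial to read off the algebraic multiplicities:
  χ_A(x) = (x + 1)^4

Step 2 — compute geometric multiplicities via the rank-nullity identity g(λ) = n − rank(A − λI):
  rank(A − (-1)·I) = 2, so dim ker(A − (-1)·I) = n − 2 = 2

Summary:
  λ = -1: algebraic multiplicity = 4, geometric multiplicity = 2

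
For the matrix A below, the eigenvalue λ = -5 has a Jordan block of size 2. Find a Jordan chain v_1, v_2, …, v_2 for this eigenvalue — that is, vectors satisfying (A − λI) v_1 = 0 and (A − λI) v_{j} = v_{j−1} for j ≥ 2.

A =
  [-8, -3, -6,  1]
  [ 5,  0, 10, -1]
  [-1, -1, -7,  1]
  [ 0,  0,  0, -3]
A Jordan chain for λ = -5 of length 2:
v_1 = (-3, 5, -1, 0)ᵀ
v_2 = (1, 0, 0, 0)ᵀ

Let N = A − (-5)·I. We want v_2 with N^2 v_2 = 0 but N^1 v_2 ≠ 0; then v_{j-1} := N · v_j for j = 2, …, 2.

Pick v_2 = (1, 0, 0, 0)ᵀ.
Then v_1 = N · v_2 = (-3, 5, -1, 0)ᵀ.

Sanity check: (A − (-5)·I) v_1 = (0, 0, 0, 0)ᵀ = 0. ✓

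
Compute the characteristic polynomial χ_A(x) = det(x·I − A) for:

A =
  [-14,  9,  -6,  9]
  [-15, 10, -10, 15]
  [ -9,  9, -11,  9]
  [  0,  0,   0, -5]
x^4 + 20*x^3 + 150*x^2 + 500*x + 625

Expanding det(x·I − A) (e.g. by cofactor expansion or by noting that A is similar to its Jordan form J, which has the same characteristic polynomial as A) gives
  χ_A(x) = x^4 + 20*x^3 + 150*x^2 + 500*x + 625
which factors as (x + 5)^4. The eigenvalues (with algebraic multiplicities) are λ = -5 with multiplicity 4.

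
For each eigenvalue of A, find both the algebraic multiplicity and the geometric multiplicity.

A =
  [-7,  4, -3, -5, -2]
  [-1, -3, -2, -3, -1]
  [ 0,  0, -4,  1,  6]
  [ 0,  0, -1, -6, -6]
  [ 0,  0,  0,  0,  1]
λ = -5: alg = 4, geom = 2; λ = 1: alg = 1, geom = 1

Step 1 — factor the characteristic polynomial to read off the algebraic multiplicities:
  χ_A(x) = (x - 1)*(x + 5)^4

Step 2 — compute geometric multiplicities via the rank-nullity identity g(λ) = n − rank(A − λI):
  rank(A − (-5)·I) = 3, so dim ker(A − (-5)·I) = n − 3 = 2
  rank(A − (1)·I) = 4, so dim ker(A − (1)·I) = n − 4 = 1

Summary:
  λ = -5: algebraic multiplicity = 4, geometric multiplicity = 2
  λ = 1: algebraic multiplicity = 1, geometric multiplicity = 1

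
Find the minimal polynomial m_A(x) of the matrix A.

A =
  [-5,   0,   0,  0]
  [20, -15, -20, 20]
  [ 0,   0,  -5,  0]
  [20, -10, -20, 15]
x^2 - 25

The characteristic polynomial is χ_A(x) = (x - 5)*(x + 5)^3, so the eigenvalues are known. The minimal polynomial is
  m_A(x) = Π_λ (x − λ)^{k_λ}
where k_λ is the size of the *largest* Jordan block for λ (equivalently, the smallest k with (A − λI)^k v = 0 for every generalised eigenvector v of λ).

  λ = -5: largest Jordan block has size 1, contributing (x + 5)
  λ = 5: largest Jordan block has size 1, contributing (x − 5)

So m_A(x) = (x - 5)*(x + 5) = x^2 - 25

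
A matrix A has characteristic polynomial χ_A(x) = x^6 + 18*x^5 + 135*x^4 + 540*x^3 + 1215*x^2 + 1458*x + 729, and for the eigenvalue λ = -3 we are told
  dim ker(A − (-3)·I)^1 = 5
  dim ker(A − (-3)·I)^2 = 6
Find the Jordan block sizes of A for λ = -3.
Block sizes for λ = -3: [2, 1, 1, 1, 1]

From the dimensions of kernels of powers, the number of Jordan blocks of size at least j is d_j − d_{j−1} where d_j = dim ker(N^j) (with d_0 = 0). Computing the differences gives [5, 1].
The number of blocks of size exactly k is (#blocks of size ≥ k) − (#blocks of size ≥ k + 1), so the partition is: 4 block(s) of size 1, 1 block(s) of size 2.
In nonincreasing order the block sizes are [2, 1, 1, 1, 1].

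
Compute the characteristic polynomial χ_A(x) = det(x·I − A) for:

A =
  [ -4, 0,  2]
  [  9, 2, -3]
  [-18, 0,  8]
x^3 - 6*x^2 + 12*x - 8

Expanding det(x·I − A) (e.g. by cofactor expansion or by noting that A is similar to its Jordan form J, which has the same characteristic polynomial as A) gives
  χ_A(x) = x^3 - 6*x^2 + 12*x - 8
which factors as (x - 2)^3. The eigenvalues (with algebraic multiplicities) are λ = 2 with multiplicity 3.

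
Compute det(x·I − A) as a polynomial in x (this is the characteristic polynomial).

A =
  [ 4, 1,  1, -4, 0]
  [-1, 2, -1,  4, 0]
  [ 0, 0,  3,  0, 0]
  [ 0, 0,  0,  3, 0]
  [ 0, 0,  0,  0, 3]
x^5 - 15*x^4 + 90*x^3 - 270*x^2 + 405*x - 243

Expanding det(x·I − A) (e.g. by cofactor expansion or by noting that A is similar to its Jordan form J, which has the same characteristic polynomial as A) gives
  χ_A(x) = x^5 - 15*x^4 + 90*x^3 - 270*x^2 + 405*x - 243
which factors as (x - 3)^5. The eigenvalues (with algebraic multiplicities) are λ = 3 with multiplicity 5.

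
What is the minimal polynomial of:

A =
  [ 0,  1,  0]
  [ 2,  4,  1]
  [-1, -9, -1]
x^3 - 3*x^2 + 3*x - 1

The characteristic polynomial is χ_A(x) = (x - 1)^3, so the eigenvalues are known. The minimal polynomial is
  m_A(x) = Π_λ (x − λ)^{k_λ}
where k_λ is the size of the *largest* Jordan block for λ (equivalently, the smallest k with (A − λI)^k v = 0 for every generalised eigenvector v of λ).

  λ = 1: largest Jordan block has size 3, contributing (x − 1)^3

So m_A(x) = (x - 1)^3 = x^3 - 3*x^2 + 3*x - 1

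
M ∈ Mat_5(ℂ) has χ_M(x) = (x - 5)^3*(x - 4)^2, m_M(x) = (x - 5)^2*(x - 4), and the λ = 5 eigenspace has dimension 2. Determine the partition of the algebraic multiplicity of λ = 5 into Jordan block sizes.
Block sizes for λ = 5: [2, 1]

Step 1 — from the characteristic polynomial, algebraic multiplicity of λ = 5 is 3. From dim ker(M − (5)·I) = 2, there are exactly 2 Jordan blocks for λ = 5.
Step 2 — from the minimal polynomial, the factor (x − 5)^2 tells us the largest block for λ = 5 has size 2.
Step 3 — with total size 3, 2 blocks, and largest block 2, the block sizes (in nonincreasing order) are [2, 1].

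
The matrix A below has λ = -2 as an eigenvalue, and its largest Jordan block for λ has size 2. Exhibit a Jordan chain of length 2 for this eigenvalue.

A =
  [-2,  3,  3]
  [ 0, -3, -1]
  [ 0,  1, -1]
A Jordan chain for λ = -2 of length 2:
v_1 = (3, -1, 1)ᵀ
v_2 = (0, 1, 0)ᵀ

Let N = A − (-2)·I. We want v_2 with N^2 v_2 = 0 but N^1 v_2 ≠ 0; then v_{j-1} := N · v_j for j = 2, …, 2.

Pick v_2 = (0, 1, 0)ᵀ.
Then v_1 = N · v_2 = (3, -1, 1)ᵀ.

Sanity check: (A − (-2)·I) v_1 = (0, 0, 0)ᵀ = 0. ✓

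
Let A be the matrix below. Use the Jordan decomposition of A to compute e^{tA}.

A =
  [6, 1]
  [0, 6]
e^{tA} =
  [exp(6*t), t*exp(6*t)]
  [0, exp(6*t)]

Strategy: write A = P · J · P⁻¹ where J is a Jordan canonical form, so e^{tA} = P · e^{tJ} · P⁻¹, and e^{tJ} can be computed block-by-block.

A has Jordan form
J =
  [6, 1]
  [0, 6]
(up to reordering of blocks).

Per-block formulas:
  For a 2×2 Jordan block J_2(6): exp(t · J_2(6)) = e^(6t)·(I + t·N), where N is the 2×2 nilpotent shift.

After assembling e^{tJ} and conjugating by P, we get:

e^{tA} =
  [exp(6*t), t*exp(6*t)]
  [0, exp(6*t)]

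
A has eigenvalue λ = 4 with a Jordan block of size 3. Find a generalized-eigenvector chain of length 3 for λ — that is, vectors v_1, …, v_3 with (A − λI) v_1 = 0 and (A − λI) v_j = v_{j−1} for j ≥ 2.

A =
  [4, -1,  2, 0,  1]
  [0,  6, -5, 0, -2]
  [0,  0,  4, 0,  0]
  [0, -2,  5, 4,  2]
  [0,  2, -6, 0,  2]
A Jordan chain for λ = 4 of length 3:
v_1 = (-1, 2, 0, -2, 2)ᵀ
v_2 = (2, -5, 0, 5, -6)ᵀ
v_3 = (0, 0, 1, 0, 0)ᵀ

Let N = A − (4)·I. We want v_3 with N^3 v_3 = 0 but N^2 v_3 ≠ 0; then v_{j-1} := N · v_j for j = 3, …, 2.

Pick v_3 = (0, 0, 1, 0, 0)ᵀ.
Then v_2 = N · v_3 = (2, -5, 0, 5, -6)ᵀ.
Then v_1 = N · v_2 = (-1, 2, 0, -2, 2)ᵀ.

Sanity check: (A − (4)·I) v_1 = (0, 0, 0, 0, 0)ᵀ = 0. ✓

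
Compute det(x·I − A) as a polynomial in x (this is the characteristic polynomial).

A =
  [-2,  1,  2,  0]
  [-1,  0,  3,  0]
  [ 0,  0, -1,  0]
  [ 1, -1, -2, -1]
x^4 + 4*x^3 + 6*x^2 + 4*x + 1

Expanding det(x·I − A) (e.g. by cofactor expansion or by noting that A is similar to its Jordan form J, which has the same characteristic polynomial as A) gives
  χ_A(x) = x^4 + 4*x^3 + 6*x^2 + 4*x + 1
which factors as (x + 1)^4. The eigenvalues (with algebraic multiplicities) are λ = -1 with multiplicity 4.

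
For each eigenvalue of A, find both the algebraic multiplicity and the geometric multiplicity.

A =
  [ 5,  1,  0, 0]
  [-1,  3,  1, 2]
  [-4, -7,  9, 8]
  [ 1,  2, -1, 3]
λ = 5: alg = 4, geom = 2

Step 1 — factor the characteristic polynomial to read off the algebraic multiplicities:
  χ_A(x) = (x - 5)^4

Step 2 — compute geometric multiplicities via the rank-nullity identity g(λ) = n − rank(A − λI):
  rank(A − (5)·I) = 2, so dim ker(A − (5)·I) = n − 2 = 2

Summary:
  λ = 5: algebraic multiplicity = 4, geometric multiplicity = 2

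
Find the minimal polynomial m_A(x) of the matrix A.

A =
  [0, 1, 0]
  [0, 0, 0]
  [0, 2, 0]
x^2

The characteristic polynomial is χ_A(x) = x^3, so the eigenvalues are known. The minimal polynomial is
  m_A(x) = Π_λ (x − λ)^{k_λ}
where k_λ is the size of the *largest* Jordan block for λ (equivalently, the smallest k with (A − λI)^k v = 0 for every generalised eigenvector v of λ).

  λ = 0: largest Jordan block has size 2, contributing (x − 0)^2

So m_A(x) = x^2 = x^2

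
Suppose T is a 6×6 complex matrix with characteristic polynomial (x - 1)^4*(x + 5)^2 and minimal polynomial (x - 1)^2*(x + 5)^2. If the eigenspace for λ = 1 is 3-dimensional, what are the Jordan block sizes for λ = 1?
Block sizes for λ = 1: [2, 1, 1]

Step 1 — from the characteristic polynomial, algebraic multiplicity of λ = 1 is 4. From dim ker(T − (1)·I) = 3, there are exactly 3 Jordan blocks for λ = 1.
Step 2 — from the minimal polynomial, the factor (x − 1)^2 tells us the largest block for λ = 1 has size 2.
Step 3 — with total size 4, 3 blocks, and largest block 2, the block sizes (in nonincreasing order) are [2, 1, 1].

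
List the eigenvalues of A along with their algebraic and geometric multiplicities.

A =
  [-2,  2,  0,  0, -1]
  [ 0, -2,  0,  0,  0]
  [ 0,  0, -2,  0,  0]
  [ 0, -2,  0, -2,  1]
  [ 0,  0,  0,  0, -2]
λ = -2: alg = 5, geom = 4

Step 1 — factor the characteristic polynomial to read off the algebraic multiplicities:
  χ_A(x) = (x + 2)^5

Step 2 — compute geometric multiplicities via the rank-nullity identity g(λ) = n − rank(A − λI):
  rank(A − (-2)·I) = 1, so dim ker(A − (-2)·I) = n − 1 = 4

Summary:
  λ = -2: algebraic multiplicity = 5, geometric multiplicity = 4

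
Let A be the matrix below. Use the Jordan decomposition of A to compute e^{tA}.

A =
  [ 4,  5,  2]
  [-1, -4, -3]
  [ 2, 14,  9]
e^{tA} =
  [t*exp(3*t) + exp(3*t), -t^2*exp(3*t) + 5*t*exp(3*t), -t^2*exp(3*t)/2 + 2*t*exp(3*t)]
  [-t*exp(3*t), t^2*exp(3*t) - 7*t*exp(3*t) + exp(3*t), t^2*exp(3*t)/2 - 3*t*exp(3*t)]
  [2*t*exp(3*t), -2*t^2*exp(3*t) + 14*t*exp(3*t), -t^2*exp(3*t) + 6*t*exp(3*t) + exp(3*t)]

Strategy: write A = P · J · P⁻¹ where J is a Jordan canonical form, so e^{tA} = P · e^{tJ} · P⁻¹, and e^{tJ} can be computed block-by-block.

A has Jordan form
J =
  [3, 1, 0]
  [0, 3, 1]
  [0, 0, 3]
(up to reordering of blocks).

Per-block formulas:
  For a 3×3 Jordan block J_3(3): exp(t · J_3(3)) = e^(3t)·(I + t·N + (t^2/2)·N^2), where N is the 3×3 nilpotent shift.

After assembling e^{tJ} and conjugating by P, we get:

e^{tA} =
  [t*exp(3*t) + exp(3*t), -t^2*exp(3*t) + 5*t*exp(3*t), -t^2*exp(3*t)/2 + 2*t*exp(3*t)]
  [-t*exp(3*t), t^2*exp(3*t) - 7*t*exp(3*t) + exp(3*t), t^2*exp(3*t)/2 - 3*t*exp(3*t)]
  [2*t*exp(3*t), -2*t^2*exp(3*t) + 14*t*exp(3*t), -t^2*exp(3*t) + 6*t*exp(3*t) + exp(3*t)]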